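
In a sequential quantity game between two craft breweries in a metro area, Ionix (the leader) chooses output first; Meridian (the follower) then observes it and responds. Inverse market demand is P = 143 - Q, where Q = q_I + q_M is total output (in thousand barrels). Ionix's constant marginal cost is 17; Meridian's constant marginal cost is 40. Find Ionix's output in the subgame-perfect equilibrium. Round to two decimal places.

74.50

Solve by backward induction. Given q_I, the follower Meridian maximises π_M = (143 - q_I - q_M)q_M - 40q_M.
Setting the follower's marginal profit to zero, 103 - q_I - 2q_M = 0, i.e. q_M = (103 - q_I)/2.
The leader anticipates this reaction. Substituting into P = 143 - Q gives P = 183/2 - (1/2)q_I, so π_I = (183/2 - (1/2)q_I)q_I - 17q_I.
Leader FOC: 149/2 - q_I = 0, so q_I = 149/2.
Then q_M = (103 - 149/2)/2 = 57/4.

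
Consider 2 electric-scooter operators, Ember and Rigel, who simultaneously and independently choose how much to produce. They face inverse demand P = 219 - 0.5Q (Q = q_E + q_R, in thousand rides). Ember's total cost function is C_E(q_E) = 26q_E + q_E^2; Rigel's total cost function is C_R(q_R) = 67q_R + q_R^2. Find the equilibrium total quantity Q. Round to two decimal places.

Ember's profit: π_E = (219 - 0.5Q)q_E - (26q_E + q_E²). Setting ∂π_E/∂q_E = 0: 193 - 3q_E - (1/2)(q_R) = 0.
Rigel's first-order condition: 152 - 3q_R - (1/2)(q_E) = 0.
Best responses: q_E = (193 - (1/2)q_R)/3, q_R = (152 - (1/2)q_E)/3.
Substituting one into the other gives q_E = 57.4857 and q_R = 1438/35.
Total output Q = 57.4857 + 1438/35 = 690/7.

98.57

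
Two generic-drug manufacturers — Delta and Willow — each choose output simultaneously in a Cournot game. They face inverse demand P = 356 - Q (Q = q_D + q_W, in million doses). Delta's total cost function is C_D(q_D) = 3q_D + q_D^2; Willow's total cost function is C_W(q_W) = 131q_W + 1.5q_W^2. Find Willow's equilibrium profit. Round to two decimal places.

2072.08

Delta's profit: π_D = (356 - Q)q_D - (3q_D + q_D²). Setting ∂π_D/∂q_D = 0: 353 - 4q_D - (q_W) = 0.
Willow's profit: π_W = (356 - Q)q_W - (131q_W + (3/2)q_W²). Setting ∂π_W/∂q_W = 0: 225 - 5q_W - (q_D) = 0.
Rearranging gives the reaction functions q_D = (353 - q_W)/4 and q_W = (225 - q_D)/5.
Solving the pair: q_D = 1540/19, q_W = 547/19.
Price P = 356 - 109.8421 = 246.1579.
Willow's profit: 246.1579·(547/19) - 131·(547/19) - (3/2)(547/19)² = 2072.0845.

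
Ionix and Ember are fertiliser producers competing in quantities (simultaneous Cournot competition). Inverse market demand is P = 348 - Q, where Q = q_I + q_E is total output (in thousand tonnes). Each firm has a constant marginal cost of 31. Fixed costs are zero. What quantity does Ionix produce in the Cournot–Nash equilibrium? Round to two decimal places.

105.67

Each firm earns π_i = (348 - Q)q_i - 31q_i.
First-order condition (treating rivals' output as given): 317 - 2q_i - q_j = 0.
By symmetry each firm produces the same amount; substituting q_j = q_i yields q_i = 317/3.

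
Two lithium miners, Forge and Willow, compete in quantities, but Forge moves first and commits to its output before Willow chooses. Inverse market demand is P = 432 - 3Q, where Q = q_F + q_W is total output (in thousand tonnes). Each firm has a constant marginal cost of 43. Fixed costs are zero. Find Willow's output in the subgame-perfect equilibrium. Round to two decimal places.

The follower Willow best-responds to any q_F: π_W = (432 - 3Q)q_W - 43q_W.
Setting the follower's marginal profit to zero, 389 - 3q_F - 6q_W = 0, i.e. q_W = (389 - 3q_F)/6.
Forge substitutes q_W(q_F) into its own profit: π_F = q_F(432 - 3q_F - (389 - 3q_F)/2) - 43q_F = (475/2 - (3/2)q_F)q_F - 43q_F.
Maximising: ∂π_F/∂q_F = 389/2 - 3q_F = 0, giving q_F = 389/6.
Then q_W = (389 - 3·(389/6))/6 = 389/12.

32.42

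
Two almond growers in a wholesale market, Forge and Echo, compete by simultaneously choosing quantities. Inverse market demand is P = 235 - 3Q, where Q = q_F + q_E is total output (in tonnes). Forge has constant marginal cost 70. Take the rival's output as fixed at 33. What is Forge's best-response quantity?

With the rival's output fixed at 33, Forge's profit is π_F = (235 - 3·33 - 3q_F)q_F - (70q_F) = (136 - 3q_F)q_F - (70q_F).
∂π_F/∂q_F = 66 - 6q_F = 0, so q_F = 11.

11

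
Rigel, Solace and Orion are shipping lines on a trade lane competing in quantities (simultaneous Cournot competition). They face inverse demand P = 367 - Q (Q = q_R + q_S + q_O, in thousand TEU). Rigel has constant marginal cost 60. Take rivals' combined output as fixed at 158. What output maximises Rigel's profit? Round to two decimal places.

With rivals' combined output fixed at 158, Rigel's profit is π_R = (367 - 158 - q_R)q_R - (60q_R) = (209 - q_R)q_R - (60q_R).
∂π_R/∂q_R = 149 - 2q_R = 0, so q_R = 149/2.

74.50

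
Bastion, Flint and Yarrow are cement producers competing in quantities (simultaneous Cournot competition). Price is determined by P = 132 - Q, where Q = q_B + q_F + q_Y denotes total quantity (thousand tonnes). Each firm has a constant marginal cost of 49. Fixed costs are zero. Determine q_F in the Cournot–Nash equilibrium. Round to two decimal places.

20.75

Each firm earns π_i = (132 - Q)q_i - 49q_i.
First-order condition (treating rivals' output as given): 83 - 2q_i - Σ_{j≠i} q_j = 0.
With identical firms every q_j equals q_i, so Σ_{j≠i} q_j = 2q_i and 83 = 4q_i, giving q_i = 83/4.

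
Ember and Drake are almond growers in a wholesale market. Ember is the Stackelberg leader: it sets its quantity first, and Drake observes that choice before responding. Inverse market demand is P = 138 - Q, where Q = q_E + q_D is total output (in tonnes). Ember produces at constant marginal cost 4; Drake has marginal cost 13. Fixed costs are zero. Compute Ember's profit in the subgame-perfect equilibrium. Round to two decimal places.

The follower Drake best-responds to any q_E: π_D = (138 - Q)q_D - 13q_D.
Setting the follower's marginal profit to zero, 125 - q_E - 2q_D = 0, i.e. q_D = (125 - q_E)/2.
Ember substitutes q_D(q_E) into its own profit: π_E = q_E(138 - q_E - (125 - q_E)/2) - 4q_E = (151/2 - (1/2)q_E)q_E - 4q_E.
The leader's first-order condition 143/2 - q_E = 0 yields q_E = 143/2.
Then q_D = (125 - 143/2)/2 = 107/4.
Price P = 138 - 393/4 = 159/4.
Ember's profit: (159/4 - 4)·(143/2) = 2556.1250.

2556.13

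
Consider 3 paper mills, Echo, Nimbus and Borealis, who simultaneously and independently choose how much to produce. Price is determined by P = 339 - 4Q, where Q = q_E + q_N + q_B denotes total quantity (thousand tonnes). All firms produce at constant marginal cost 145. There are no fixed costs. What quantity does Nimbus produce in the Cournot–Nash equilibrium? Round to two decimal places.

Each firm earns π_i = (339 - 4Q)q_i - 145q_i.
Setting ∂π_i/∂q_i = 0 with rivals' quantities fixed: 194 - 8q_i - 4·Σ_{j≠i} q_j = 0.
By symmetry each firm produces the same amount; substituting Σ_{j≠i} q_j = 2q_i yields q_i = 194/16 = 97/8.

12.13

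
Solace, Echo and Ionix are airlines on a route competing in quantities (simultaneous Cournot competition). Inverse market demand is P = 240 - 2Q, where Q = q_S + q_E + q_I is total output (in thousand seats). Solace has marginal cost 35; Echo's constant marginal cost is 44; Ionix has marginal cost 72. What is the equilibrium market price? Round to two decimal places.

97.75

Solace's profit: π_S = (240 - 2Q)q_S - (35q_S). Setting ∂π_S/∂q_S = 0: 205 - 4q_S - 2(q_E + q_I) = 0.
Echo's profit: π_E = (240 - 2Q)q_E - (44q_E). Setting ∂π_E/∂q_E = 0: 196 - 4q_E - 2(q_S + q_I) = 0.
Ionix's profit: π_I = (240 - 2Q)q_I - (72q_I). Setting ∂π_I/∂q_I = 0: 168 - 4q_I - 2(q_S + q_E) = 0.
Adding the 3 conditions: 569 − 4Q − 4Q = 0, i.e. Q = 569/8.
Back-substituting: q_S = (205 − 569/4)/2 = 251/8, q_E = (196 − 569/4)/2 = 215/8, q_I = (168 − 569/4)/2 = 103/8.
Total output Q = 569/8, so price P = 240 - 2·(569/8) = 391/4.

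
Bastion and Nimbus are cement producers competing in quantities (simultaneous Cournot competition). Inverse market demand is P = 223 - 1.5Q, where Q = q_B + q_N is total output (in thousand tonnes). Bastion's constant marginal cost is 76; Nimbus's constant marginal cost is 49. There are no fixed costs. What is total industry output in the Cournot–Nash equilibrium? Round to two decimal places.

71.33

Bastion's profit: π_B = (223 - 1.5Q)q_B - (76q_B). Setting ∂π_B/∂q_B = 0: 147 - 3q_B - (3/2)(q_N) = 0.
Nimbus's first-order condition: 174 - 3q_N - (3/2)(q_B) = 0.
So q_B = (147 - (3/2)q_N)/3 and q_N = (174 - (3/2)q_B)/3.
Substituting one into the other gives q_B = 80/3 and q_N = 134/3.
Total output Q = 80/3 + 134/3 = 214/3.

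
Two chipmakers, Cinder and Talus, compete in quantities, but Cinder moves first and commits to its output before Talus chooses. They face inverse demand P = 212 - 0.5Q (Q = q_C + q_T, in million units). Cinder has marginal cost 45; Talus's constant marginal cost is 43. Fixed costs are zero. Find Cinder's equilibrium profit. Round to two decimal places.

The follower Talus best-responds to any q_C: π_T = (212 - 0.5Q)q_T - 43q_T.
Follower FOC: 169 - (1/2)q_C - q_T = 0, so q_T(q_C) = (169 - (1/2)q_C).
The leader anticipates this reaction. Substituting into P = 212 - 0.5Q gives P = 255/2 - (1/4)q_C, so π_C = (255/2 - (1/4)q_C)q_C - 45q_C.
The leader's first-order condition 165/2 - (1/2)q_C = 0 yields q_C = 165.
Then q_T = (169 - (1/2)·165) = 173/2.
Price P = 212 - (1/2)·(503/2) = 345/4.
Cinder's profit: (345/4 - 45)·165 = 6806.2500.

6806.25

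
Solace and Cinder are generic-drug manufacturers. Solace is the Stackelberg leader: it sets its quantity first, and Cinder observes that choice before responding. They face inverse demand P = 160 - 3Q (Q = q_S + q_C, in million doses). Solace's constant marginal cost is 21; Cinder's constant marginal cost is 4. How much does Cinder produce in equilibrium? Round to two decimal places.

15.83

The follower Cinder best-responds to any q_S: π_C = (160 - 3Q)q_C - 4q_C.
Setting the follower's marginal profit to zero, 156 - 3q_S - 6q_C = 0, i.e. q_C = (156 - 3q_S)/6.
Solace substitutes q_C(q_S) into its own profit: π_S = q_S(160 - 3q_S - (156 - 3q_S)/2) - 21q_S = (82 - (3/2)q_S)q_S - 21q_S.
Maximising: ∂π_S/∂q_S = 61 - 3q_S = 0, giving q_S = 61/3.
Then q_C = (156 - 3·(61/3))/6 = 95/6.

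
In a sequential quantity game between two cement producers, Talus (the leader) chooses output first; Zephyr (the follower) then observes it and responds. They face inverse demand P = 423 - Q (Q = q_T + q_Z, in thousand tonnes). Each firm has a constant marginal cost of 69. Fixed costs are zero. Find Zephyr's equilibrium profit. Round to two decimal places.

The follower Zephyr best-responds to any q_T: π_Z = (423 - Q)q_Z - 69q_Z.
Follower FOC: 354 - q_T - 2q_Z = 0, so q_Z(q_T) = (354 - q_T)/2.
Talus substitutes q_Z(q_T) into its own profit: π_T = q_T(423 - q_T - (354 - q_T)/2) - 69q_T = (246 - (1/2)q_T)q_T - 69q_T.
Leader FOC: 177 - q_T = 0, so q_T = 177.
Then q_Z = (354 - 177)/2 = 177/2.
Price P = 423 - 531/2 = 315/2.
Zephyr's profit: (315/2 - 69)·(177/2) = 7832.2500.

7832.25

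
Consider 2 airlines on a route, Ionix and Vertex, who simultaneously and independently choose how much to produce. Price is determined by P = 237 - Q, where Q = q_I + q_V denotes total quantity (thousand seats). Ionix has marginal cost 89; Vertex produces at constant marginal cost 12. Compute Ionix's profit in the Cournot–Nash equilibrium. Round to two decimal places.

Ionix's profit: π_I = (237 - Q)q_I - (89q_I). Setting ∂π_I/∂q_I = 0: 148 - 2q_I - (q_V) = 0.
Vertex's profit: π_V = (237 - Q)q_V - (12q_V). Setting ∂π_V/∂q_V = 0: 225 - 2q_V - (q_I) = 0.
Rearranging gives the reaction functions q_I = (148 - q_V)/2 and q_V = (225 - q_I)/2.
Substituting one into the other gives q_I = 71/3 and q_V = 302/3.
Price P = 237 - 373/3 = 338/3.
Ionix's profit: (338/3 - 89)·(71/3) = 560.1111.

560.11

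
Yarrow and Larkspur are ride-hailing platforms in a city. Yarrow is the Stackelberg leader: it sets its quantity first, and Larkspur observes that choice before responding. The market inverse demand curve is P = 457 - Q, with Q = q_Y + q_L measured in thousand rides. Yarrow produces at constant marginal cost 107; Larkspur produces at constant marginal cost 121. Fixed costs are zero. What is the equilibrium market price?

Solve by backward induction. Given q_Y, the follower Larkspur maximises π_L = (457 - q_Y - q_L)q_L - 121q_L.
∂π_L/∂q_L = 336 - q_Y - 2q_L = 0 gives the reaction function q_L = (336 - q_Y)/2.
The leader anticipates this reaction. Substituting into P = 457 - Q gives P = 289 - (1/2)q_Y, so π_Y = (289 - (1/2)q_Y)q_Y - 107q_Y.
The leader's first-order condition 182 - q_Y = 0 yields q_Y = 182.
Then q_L = (336 - 182)/2 = 77.
Total output Q = 259, so price P = 457 - 259 = 198.

198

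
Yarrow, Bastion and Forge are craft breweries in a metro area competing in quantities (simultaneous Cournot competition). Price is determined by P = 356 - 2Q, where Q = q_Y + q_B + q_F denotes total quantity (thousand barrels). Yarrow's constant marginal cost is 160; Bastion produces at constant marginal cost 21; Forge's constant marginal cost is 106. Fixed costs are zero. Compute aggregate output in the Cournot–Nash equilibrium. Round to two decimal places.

Yarrow's profit: π_Y = (356 - 2Q)q_Y - (160q_Y). Setting ∂π_Y/∂q_Y = 0: 196 - 4q_Y - 2(q_B + q_F) = 0.
Bastion's first-order condition: 335 - 4q_B - 2(q_Y + q_F) = 0.
Forge's profit: π_F = (356 - 2Q)q_F - (106q_F). Setting ∂π_F/∂q_F = 0: 250 - 4q_F - 2(q_Y + q_B) = 0.
Adding the 3 conditions: 781 − 4Q − 4Q = 0, i.e. Q = 781/8.
Back-substituting: q_Y = (196 − 781/4)/2 = 3/8, q_B = (335 − 781/4)/2 = 559/8, q_F = (250 − 781/4)/2 = 219/8.
Total output Q = 3/8 + 559/8 + 219/8 = 781/8.

97.63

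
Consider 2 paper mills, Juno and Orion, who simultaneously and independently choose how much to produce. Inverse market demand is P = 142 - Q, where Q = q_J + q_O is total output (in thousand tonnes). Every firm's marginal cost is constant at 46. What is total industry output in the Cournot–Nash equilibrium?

64

Each firm earns π_i = (142 - Q)q_i - 46q_i.
Setting ∂π_i/∂q_i = 0 with rivals' quantities fixed: 96 - 2q_i - q_j = 0.
By symmetry each firm produces the same amount; substituting q_j = q_i yields q_i = 96/3 = 32.
Total output Q = 32 + 32 = 64.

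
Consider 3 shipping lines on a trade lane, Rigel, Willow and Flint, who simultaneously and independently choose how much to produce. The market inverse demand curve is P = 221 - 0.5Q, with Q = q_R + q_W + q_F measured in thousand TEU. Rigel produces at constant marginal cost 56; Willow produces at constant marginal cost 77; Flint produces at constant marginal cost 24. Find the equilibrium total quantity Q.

253

Rigel's profit: π_R = (221 - 0.5Q)q_R - (56q_R). Setting ∂π_R/∂q_R = 0: 165 - q_R - (1/2)(q_W + q_F) = 0.
Willow's first-order condition: 144 - q_W - (1/2)(q_R + q_F) = 0.
Flint's profit: π_F = (221 - 0.5Q)q_F - (24q_F). Setting ∂π_F/∂q_F = 0: 197 - q_F - (1/2)(q_R + q_W) = 0.
Adding the 3 first-order conditions: 506 − 2Q = 0, so Q = 253.
Back-substituting: q_R = (165 − 253/2)/(1/2) = 77, q_W = (144 − 253/2)/(1/2) = 35, q_F = (197 − 253/2)/(1/2) = 141.
Total output Q = 77 + 35 + 141 = 253.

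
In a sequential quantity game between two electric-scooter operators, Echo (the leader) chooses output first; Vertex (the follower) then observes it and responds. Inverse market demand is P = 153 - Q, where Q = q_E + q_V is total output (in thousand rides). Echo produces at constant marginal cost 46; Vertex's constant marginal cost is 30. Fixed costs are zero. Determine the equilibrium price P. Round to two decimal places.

Solve by backward induction. Given q_E, the follower Vertex maximises π_V = (153 - q_E - q_V)q_V - 30q_V.
∂π_V/∂q_V = 123 - q_E - 2q_V = 0 gives the reaction function q_V = (123 - q_E)/2.
The leader anticipates this reaction. Substituting into P = 153 - Q gives P = 183/2 - (1/2)q_E, so π_E = (183/2 - (1/2)q_E)q_E - 46q_E.
The leader's first-order condition 91/2 - q_E = 0 yields q_E = 91/2.
Then q_V = (123 - 91/2)/2 = 155/4.
Total output Q = 337/4, so price P = 153 - 337/4 = 275/4.

68.75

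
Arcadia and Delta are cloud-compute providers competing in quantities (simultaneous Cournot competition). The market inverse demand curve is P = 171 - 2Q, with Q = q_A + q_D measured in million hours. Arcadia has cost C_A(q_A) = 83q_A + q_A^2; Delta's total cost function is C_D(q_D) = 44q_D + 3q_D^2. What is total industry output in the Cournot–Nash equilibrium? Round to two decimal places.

21.64

Arcadia's profit: π_A = (171 - 2Q)q_A - (83q_A + q_A²). Setting ∂π_A/∂q_A = 0: 88 - 6q_A - 2(q_D) = 0.
Delta's profit: π_D = (171 - 2Q)q_D - (44q_D + 3q_D²). Setting ∂π_D/∂q_D = 0: 127 - 10q_D - 2(q_A) = 0.
Best responses: q_A = (88 - 2q_D)/6, q_D = (127 - 2q_A)/10.
Substituting one into the other gives q_A = 313/28 and q_D = 293/28.
Total output Q = 313/28 + 293/28 = 303/14.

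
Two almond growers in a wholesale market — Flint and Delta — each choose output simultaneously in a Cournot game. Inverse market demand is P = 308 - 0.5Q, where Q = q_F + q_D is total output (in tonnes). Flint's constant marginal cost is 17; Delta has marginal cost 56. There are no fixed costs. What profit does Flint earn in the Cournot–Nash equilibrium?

24200

Flint's profit: π_F = (308 - 0.5Q)q_F - (17q_F). Setting ∂π_F/∂q_F = 0: 291 - q_F - (1/2)(q_D) = 0.
Delta's first-order condition: 252 - q_D - (1/2)(q_F) = 0.
Best responses: q_F = (291 - (1/2)q_D), q_D = (252 - (1/2)q_F).
Substituting one into the other gives q_F = 220 and q_D = 142.
Price P = 308 - (1/2)·362 = 127.
Flint's profit: (127 - 17)·220 = 24200.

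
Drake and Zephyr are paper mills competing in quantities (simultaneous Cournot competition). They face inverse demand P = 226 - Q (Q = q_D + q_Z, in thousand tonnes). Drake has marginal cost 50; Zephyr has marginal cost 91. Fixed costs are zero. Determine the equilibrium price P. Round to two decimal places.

Drake's profit: π_D = (226 - Q)q_D - (50q_D). Setting ∂π_D/∂q_D = 0: 176 - 2q_D - (q_Z) = 0.
Zephyr's first-order condition: 135 - 2q_Z - (q_D) = 0.
So q_D = (176 - q_Z)/2 and q_Z = (135 - q_D)/2.
Substituting one into the other gives q_D = 217/3 and q_Z = 94/3.
Total output Q = 311/3, so price P = 226 - 311/3 = 367/3.

122.33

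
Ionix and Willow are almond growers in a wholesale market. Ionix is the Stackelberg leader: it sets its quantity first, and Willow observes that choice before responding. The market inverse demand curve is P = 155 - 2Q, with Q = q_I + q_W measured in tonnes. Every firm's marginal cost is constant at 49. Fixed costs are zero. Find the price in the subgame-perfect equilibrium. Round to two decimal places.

75.50

The follower Willow best-responds to any q_I: π_W = (155 - 2Q)q_W - 49q_W.
Setting the follower's marginal profit to zero, 106 - 2q_I - 4q_W = 0, i.e. q_W = (106 - 2q_I)/4.
The leader anticipates this reaction. Substituting into P = 155 - 2Q gives P = 102 - q_I, so π_I = (102 - q_I)q_I - 49q_I.
The leader's first-order condition 53 - 2q_I = 0 yields q_I = 53/2.
Then q_W = (106 - 2·(53/2))/4 = 53/4.
Total output Q = 159/4, so price P = 155 - 2·(159/4) = 151/2.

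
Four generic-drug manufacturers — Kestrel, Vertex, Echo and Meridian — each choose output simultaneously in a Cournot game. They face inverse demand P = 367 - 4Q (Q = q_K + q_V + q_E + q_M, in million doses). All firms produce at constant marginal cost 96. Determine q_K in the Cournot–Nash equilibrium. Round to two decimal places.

13.55

A representative firm's profit is π_i = q_i(367 - 4Q) - 96q_i.
First-order condition (treating rivals' output as given): 271 - 8q_i - 4·Σ_{j≠i} q_j = 0.
With identical firms every q_j equals q_i, so Σ_{j≠i} q_j = 3q_i and 271 = 20q_i, giving q_i = 271/20.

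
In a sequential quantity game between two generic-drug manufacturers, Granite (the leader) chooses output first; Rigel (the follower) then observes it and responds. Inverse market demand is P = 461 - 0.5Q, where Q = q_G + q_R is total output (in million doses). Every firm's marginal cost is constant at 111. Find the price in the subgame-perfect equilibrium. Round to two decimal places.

The follower Rigel best-responds to any q_G: π_R = (461 - 0.5Q)q_R - 111q_R.
Follower FOC: 350 - (1/2)q_G - q_R = 0, so q_R(q_G) = (350 - (1/2)q_G).
The leader anticipates this reaction. Substituting into P = 461 - 0.5Q gives P = 286 - (1/4)q_G, so π_G = (286 - (1/4)q_G)q_G - 111q_G.
Leader FOC: 175 - (1/2)q_G = 0, so q_G = 350.
Then q_R = (350 - (1/2)·350) = 175.
Total output Q = 525, so price P = 461 - (1/2)·525 = 397/2.

198.50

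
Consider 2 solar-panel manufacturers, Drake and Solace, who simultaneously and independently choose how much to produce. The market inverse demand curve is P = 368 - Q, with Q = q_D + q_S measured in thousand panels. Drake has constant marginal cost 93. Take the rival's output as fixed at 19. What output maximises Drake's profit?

128

With the rival's output fixed at 19, Drake's profit is π_D = (368 - 19 - q_D)q_D - (93q_D) = (349 - q_D)q_D - (93q_D).
∂π_D/∂q_D = 256 - 2q_D = 0, so q_D = 128.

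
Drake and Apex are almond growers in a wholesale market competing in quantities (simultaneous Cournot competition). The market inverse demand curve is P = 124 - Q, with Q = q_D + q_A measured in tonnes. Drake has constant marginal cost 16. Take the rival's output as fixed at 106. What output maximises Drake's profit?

With the rival's output fixed at 106, Drake's profit is π_D = (124 - 106 - q_D)q_D - (16q_D) = (18 - q_D)q_D - (16q_D).
∂π_D/∂q_D = 2 - 2q_D = 0, so q_D = 1.

1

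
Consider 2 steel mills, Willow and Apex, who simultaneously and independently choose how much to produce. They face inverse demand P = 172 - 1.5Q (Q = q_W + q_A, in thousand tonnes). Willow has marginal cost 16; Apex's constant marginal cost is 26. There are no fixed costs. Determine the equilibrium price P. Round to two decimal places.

Willow's profit: π_W = (172 - 1.5Q)q_W - (16q_W). Setting ∂π_W/∂q_W = 0: 156 - 3q_W - (3/2)(q_A) = 0.
Apex's first-order condition: 146 - 3q_A - (3/2)(q_W) = 0.
So q_W = (156 - (3/2)q_A)/3 and q_A = (146 - (3/2)q_W)/3.
Solving the pair: q_W = 332/9, q_A = 272/9.
Total output Q = 604/9, so price P = 172 - (3/2)·(604/9) = 214/3.

71.33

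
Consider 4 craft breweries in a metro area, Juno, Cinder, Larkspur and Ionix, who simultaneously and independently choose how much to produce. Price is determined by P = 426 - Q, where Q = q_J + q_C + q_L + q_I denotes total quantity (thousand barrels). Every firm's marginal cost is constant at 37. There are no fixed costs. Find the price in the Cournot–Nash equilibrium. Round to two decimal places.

A representative firm's profit is π_i = q_i(426 - Q) - 37q_i.
Setting ∂π_i/∂q_i = 0 with rivals' quantities fixed: 389 - 2q_i - Σ_{j≠i} q_j = 0.
With identical firms every q_j equals q_i, so Σ_{j≠i} q_j = 3q_i and 389 = 5q_i, giving q_i = 389/5.
Total output Q = 1556/5, so price P = 426 - 1556/5 = 574/5.

114.80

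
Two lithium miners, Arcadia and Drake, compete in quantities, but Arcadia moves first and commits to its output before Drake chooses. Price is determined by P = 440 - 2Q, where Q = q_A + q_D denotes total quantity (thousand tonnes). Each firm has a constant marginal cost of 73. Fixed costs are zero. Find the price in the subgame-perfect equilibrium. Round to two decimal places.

Solve by backward induction. Given q_A, the follower Drake maximises π_D = (440 - 2q_A - 2q_D)q_D - 73q_D.
Follower FOC: 367 - 2q_A - 4q_D = 0, so q_D(q_A) = (367 - 2q_A)/4.
Arcadia substitutes q_D(q_A) into its own profit: π_A = q_A(440 - 2q_A - (367 - 2q_A)/2) - 73q_A = (513/2 - q_A)q_A - 73q_A.
Leader FOC: 367/2 - 2q_A = 0, so q_A = 367/4.
Then q_D = (367 - 2·(367/4))/4 = 367/8.
Total output Q = 1101/8, so price P = 440 - 2·(1101/8) = 659/4.

164.75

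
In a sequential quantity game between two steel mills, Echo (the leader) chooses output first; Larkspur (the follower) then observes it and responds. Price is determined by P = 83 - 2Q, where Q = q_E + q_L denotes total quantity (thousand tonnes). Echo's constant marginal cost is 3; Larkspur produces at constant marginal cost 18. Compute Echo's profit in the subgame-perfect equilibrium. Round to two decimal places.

564.06

The follower Larkspur best-responds to any q_E: π_L = (83 - 2Q)q_L - 18q_L.
Follower FOC: 65 - 2q_E - 4q_L = 0, so q_L(q_E) = (65 - 2q_E)/4.
The leader anticipates this reaction. Substituting into P = 83 - 2Q gives P = 101/2 - q_E, so π_E = (101/2 - q_E)q_E - 3q_E.
The leader's first-order condition 95/2 - 2q_E = 0 yields q_E = 95/4.
Then q_L = (65 - 2·(95/4))/4 = 35/8.
Price P = 83 - 2·(225/8) = 107/4.
Echo's profit: (107/4 - 3)·(95/4) = 564.0625.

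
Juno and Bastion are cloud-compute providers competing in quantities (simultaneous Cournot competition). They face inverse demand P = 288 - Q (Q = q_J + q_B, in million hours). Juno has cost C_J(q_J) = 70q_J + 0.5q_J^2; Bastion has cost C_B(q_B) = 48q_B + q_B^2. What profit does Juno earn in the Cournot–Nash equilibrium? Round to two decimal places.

Juno's profit: π_J = (288 - Q)q_J - (70q_J + (1/2)q_J²). Setting ∂π_J/∂q_J = 0: 218 - 3q_J - (q_B) = 0.
Bastion's profit: π_B = (288 - Q)q_B - (48q_B + q_B²). Setting ∂π_B/∂q_B = 0: 240 - 4q_B - (q_J) = 0.
Rearranging gives the reaction functions q_J = (218 - q_B)/3 and q_B = (240 - q_J)/4.
Solving the pair: q_J = 632/11, q_B = 502/11.
Price P = 288 - 1134/11 = 184.9091.
Juno's profit: 184.9091·(632/11) - 70·(632/11) - (1/2)(632/11)² = 4951.5372.

4951.54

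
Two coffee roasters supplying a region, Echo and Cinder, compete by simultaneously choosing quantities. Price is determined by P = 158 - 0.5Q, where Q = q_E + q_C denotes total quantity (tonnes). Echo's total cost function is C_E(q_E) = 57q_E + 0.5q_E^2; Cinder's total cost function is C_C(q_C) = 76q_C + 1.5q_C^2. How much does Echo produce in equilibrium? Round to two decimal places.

46.84

Echo's profit: π_E = (158 - 0.5Q)q_E - (57q_E + (1/2)q_E²). Setting ∂π_E/∂q_E = 0: 101 - 2q_E - (1/2)(q_C) = 0.
Cinder's profit: π_C = (158 - 0.5Q)q_C - (76q_C + (3/2)q_C²). Setting ∂π_C/∂q_C = 0: 82 - 4q_C - (1/2)(q_E) = 0.
Rearranging gives the reaction functions q_E = (101 - (1/2)q_C)/2 and q_C = (82 - (1/2)q_E)/4.
Solving the pair: q_E = 1452/31, q_C = 454/31.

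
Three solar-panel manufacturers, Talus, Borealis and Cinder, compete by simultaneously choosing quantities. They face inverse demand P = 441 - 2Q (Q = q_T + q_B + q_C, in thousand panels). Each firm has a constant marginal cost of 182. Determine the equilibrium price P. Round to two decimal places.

246.75

Each firm earns π_i = (441 - 2Q)q_i - 182q_i.
Setting ∂π_i/∂q_i = 0 with rivals' quantities fixed: 259 - 4q_i - 2·Σ_{j≠i} q_j = 0.
With identical firms every q_j equals q_i, so Σ_{j≠i} q_j = 2q_i and 259 = 8q_i, giving q_i = 259/8.
Total output Q = 777/8, so price P = 441 - 2·(777/8) = 987/4.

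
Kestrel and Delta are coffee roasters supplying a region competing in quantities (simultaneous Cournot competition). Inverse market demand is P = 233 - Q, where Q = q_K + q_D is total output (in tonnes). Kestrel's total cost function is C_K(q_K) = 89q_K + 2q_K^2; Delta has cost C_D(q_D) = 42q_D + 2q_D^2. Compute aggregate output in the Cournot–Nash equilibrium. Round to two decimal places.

Kestrel's profit: π_K = (233 - Q)q_K - (89q_K + 2q_K²). Setting ∂π_K/∂q_K = 0: 144 - 6q_K - (q_D) = 0.
Delta's first-order condition: 191 - 6q_D - (q_K) = 0.
So q_K = (144 - q_D)/6 and q_D = (191 - q_K)/6.
Substituting one into the other gives q_K = 673/35 and q_D = 1002/35.
Total output Q = 673/35 + 1002/35 = 335/7.

47.86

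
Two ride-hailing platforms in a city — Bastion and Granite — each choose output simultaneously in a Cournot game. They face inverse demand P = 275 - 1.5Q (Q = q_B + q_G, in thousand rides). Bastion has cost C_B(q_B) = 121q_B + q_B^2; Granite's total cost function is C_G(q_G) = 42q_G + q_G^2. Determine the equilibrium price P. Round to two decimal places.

185.69

Bastion's profit: π_B = (275 - 1.5Q)q_B - (121q_B + q_B²). Setting ∂π_B/∂q_B = 0: 154 - 5q_B - (3/2)(q_G) = 0.
Granite's profit: π_G = (275 - 1.5Q)q_G - (42q_G + q_G²). Setting ∂π_G/∂q_G = 0: 233 - 5q_G - (3/2)(q_B) = 0.
Best responses: q_B = (154 - (3/2)q_G)/5, q_G = (233 - (3/2)q_B)/5.
Substituting one into the other gives q_B = 1682/91 and q_G = 41.0549.
Total output Q = 774/13, so price P = 275 - (3/2)·(774/13) = 185.6923.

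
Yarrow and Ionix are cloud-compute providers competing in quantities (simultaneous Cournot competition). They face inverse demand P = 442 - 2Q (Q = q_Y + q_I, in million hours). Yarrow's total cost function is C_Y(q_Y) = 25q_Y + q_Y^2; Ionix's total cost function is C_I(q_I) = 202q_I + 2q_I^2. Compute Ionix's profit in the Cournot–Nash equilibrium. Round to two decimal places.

Yarrow's profit: π_Y = (442 - 2Q)q_Y - (25q_Y + q_Y²). Setting ∂π_Y/∂q_Y = 0: 417 - 6q_Y - 2(q_I) = 0.
Ionix's first-order condition: 240 - 8q_I - 2(q_Y) = 0.
Rearranging gives the reaction functions q_Y = (417 - 2q_I)/6 and q_I = (240 - 2q_Y)/8.
Solving the pair: q_Y = 714/11, q_I = 303/22.
Price P = 442 - 2·(1731/22) = 284.6364.
Ionix's profit: 284.6364·(303/22) - 202·(303/22) - 2(303/22)² = 758.7521.

758.75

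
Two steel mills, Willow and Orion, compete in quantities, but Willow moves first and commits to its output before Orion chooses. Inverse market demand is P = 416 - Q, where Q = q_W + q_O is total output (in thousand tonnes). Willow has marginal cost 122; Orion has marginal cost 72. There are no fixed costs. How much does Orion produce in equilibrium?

111

Solve by backward induction. Given q_W, the follower Orion maximises π_O = (416 - q_W - q_O)q_O - 72q_O.
Follower FOC: 344 - q_W - 2q_O = 0, so q_O(q_W) = (344 - q_W)/2.
The leader anticipates this reaction. Substituting into P = 416 - Q gives P = 244 - (1/2)q_W, so π_W = (244 - (1/2)q_W)q_W - 122q_W.
The leader's first-order condition 122 - q_W = 0 yields q_W = 122.
Then q_O = (344 - 122)/2 = 111.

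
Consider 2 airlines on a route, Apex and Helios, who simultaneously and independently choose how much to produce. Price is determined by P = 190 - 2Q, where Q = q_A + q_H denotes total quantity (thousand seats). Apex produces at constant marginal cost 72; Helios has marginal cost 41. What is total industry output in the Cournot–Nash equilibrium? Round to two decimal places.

44.50

Apex's profit: π_A = (190 - 2Q)q_A - (72q_A). Setting ∂π_A/∂q_A = 0: 118 - 4q_A - 2(q_H) = 0.
Helios's profit: π_H = (190 - 2Q)q_H - (41q_H). Setting ∂π_H/∂q_H = 0: 149 - 4q_H - 2(q_A) = 0.
So q_A = (118 - 2q_H)/4 and q_H = (149 - 2q_A)/4.
Solving the pair: q_A = 29/2, q_H = 30.
Total output Q = 29/2 + 30 = 89/2.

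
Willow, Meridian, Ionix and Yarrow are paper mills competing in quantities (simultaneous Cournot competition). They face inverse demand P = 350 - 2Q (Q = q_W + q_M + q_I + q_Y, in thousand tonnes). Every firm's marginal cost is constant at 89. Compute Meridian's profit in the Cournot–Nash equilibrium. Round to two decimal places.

1362.42

Each firm earns π_i = (350 - 2Q)q_i - 89q_i.
First-order condition (treating rivals' output as given): 261 - 4q_i - 2·Σ_{j≠i} q_j = 0.
By symmetry each firm produces the same amount; substituting Σ_{j≠i} q_j = 3q_i yields q_i = 261/10.
Price P = 350 - 2·(522/5) = 706/5.
Meridian's profit: (706/5 - 89)·(261/10) = 1362.4200.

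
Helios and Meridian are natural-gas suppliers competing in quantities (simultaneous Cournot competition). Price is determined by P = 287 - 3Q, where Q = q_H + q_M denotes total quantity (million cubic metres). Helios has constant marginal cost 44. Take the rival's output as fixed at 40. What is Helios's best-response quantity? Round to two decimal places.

With the rival's output fixed at 40, Helios's profit is π_H = (287 - 3·40 - 3q_H)q_H - (44q_H) = (167 - 3q_H)q_H - (44q_H).
∂π_H/∂q_H = 123 - 6q_H = 0, so q_H = 41/2.

20.50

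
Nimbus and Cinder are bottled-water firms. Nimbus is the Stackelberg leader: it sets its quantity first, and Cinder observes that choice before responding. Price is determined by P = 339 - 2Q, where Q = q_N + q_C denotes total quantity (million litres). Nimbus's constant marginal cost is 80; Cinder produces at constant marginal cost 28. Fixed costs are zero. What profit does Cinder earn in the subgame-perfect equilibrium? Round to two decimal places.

The follower Cinder best-responds to any q_N: π_C = (339 - 2Q)q_C - 28q_C.
Setting the follower's marginal profit to zero, 311 - 2q_N - 4q_C = 0, i.e. q_C = (311 - 2q_N)/4.
The leader anticipates this reaction. Substituting into P = 339 - 2Q gives P = 367/2 - q_N, so π_N = (367/2 - q_N)q_N - 80q_N.
Leader FOC: 207/2 - 2q_N = 0, so q_N = 207/4.
Then q_C = (311 - 2·(207/4))/4 = 415/8.
Price P = 339 - 2·(829/8) = 527/4.
Cinder's profit: (527/4 - 28)·(415/8) = 5382.0313.

5382.03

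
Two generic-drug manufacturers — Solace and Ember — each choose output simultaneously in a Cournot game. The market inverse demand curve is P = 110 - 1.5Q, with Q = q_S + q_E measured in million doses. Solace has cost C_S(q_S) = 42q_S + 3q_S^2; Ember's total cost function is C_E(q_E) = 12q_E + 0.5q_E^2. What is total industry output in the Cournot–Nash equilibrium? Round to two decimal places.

26.81

Solace's profit: π_S = (110 - 1.5Q)q_S - (42q_S + 3q_S²). Setting ∂π_S/∂q_S = 0: 68 - 9q_S - (3/2)(q_E) = 0.
Ember's profit: π_E = (110 - 1.5Q)q_E - (12q_E + (1/2)q_E²). Setting ∂π_E/∂q_E = 0: 98 - 4q_E - (3/2)(q_S) = 0.
Best responses: q_S = (68 - (3/2)q_E)/9, q_E = (98 - (3/2)q_S)/4.
Solving the pair: q_S = 100/27, q_E = 208/9.
Total output Q = 100/27 + 208/9 = 724/27.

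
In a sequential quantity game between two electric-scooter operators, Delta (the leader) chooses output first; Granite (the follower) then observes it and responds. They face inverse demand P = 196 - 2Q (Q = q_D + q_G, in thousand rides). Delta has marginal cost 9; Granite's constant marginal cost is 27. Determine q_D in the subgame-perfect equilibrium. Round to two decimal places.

Solve by backward induction. Given q_D, the follower Granite maximises π_G = (196 - 2q_D - 2q_G)q_G - 27q_G.
Setting the follower's marginal profit to zero, 169 - 2q_D - 4q_G = 0, i.e. q_G = (169 - 2q_D)/4.
Delta substitutes q_G(q_D) into its own profit: π_D = q_D(196 - 2q_D - (169 - 2q_D)/2) - 9q_D = (223/2 - q_D)q_D - 9q_D.
Leader FOC: 205/2 - 2q_D = 0, so q_D = 205/4.
Then q_G = (169 - 2·(205/4))/4 = 133/8.

51.25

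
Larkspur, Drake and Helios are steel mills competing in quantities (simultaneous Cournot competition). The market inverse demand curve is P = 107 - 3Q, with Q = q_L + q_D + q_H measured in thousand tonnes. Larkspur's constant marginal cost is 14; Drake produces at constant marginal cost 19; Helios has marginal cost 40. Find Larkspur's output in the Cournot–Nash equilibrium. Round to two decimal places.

10.33

Larkspur's profit: π_L = (107 - 3Q)q_L - (14q_L). Setting ∂π_L/∂q_L = 0: 93 - 6q_L - 3(q_D + q_H) = 0.
Drake's profit: π_D = (107 - 3Q)q_D - (19q_D). Setting ∂π_D/∂q_D = 0: 88 - 6q_D - 3(q_L + q_H) = 0.
Helios's profit: π_H = (107 - 3Q)q_H - (40q_H). Setting ∂π_H/∂q_H = 0: 67 - 6q_H - 3(q_L + q_D) = 0.
Adding the 3 first-order conditions: 248 − 12Q = 0, so Q = 62/3.
Back-substituting: q_L = (93 − 62)/3 = 31/3, q_D = (88 − 62)/3 = 26/3, q_H = (67 − 62)/3 = 5/3.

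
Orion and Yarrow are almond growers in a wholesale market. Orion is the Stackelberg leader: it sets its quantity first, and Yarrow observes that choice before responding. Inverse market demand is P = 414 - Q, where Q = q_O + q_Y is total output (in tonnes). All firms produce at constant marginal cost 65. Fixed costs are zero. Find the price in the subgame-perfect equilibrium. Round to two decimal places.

152.25

The follower Yarrow best-responds to any q_O: π_Y = (414 - Q)q_Y - 65q_Y.
Follower FOC: 349 - q_O - 2q_Y = 0, so q_Y(q_O) = (349 - q_O)/2.
The leader anticipates this reaction. Substituting into P = 414 - Q gives P = 479/2 - (1/2)q_O, so π_O = (479/2 - (1/2)q_O)q_O - 65q_O.
The leader's first-order condition 349/2 - q_O = 0 yields q_O = 349/2.
Then q_Y = (349 - 349/2)/2 = 349/4.
Total output Q = 1047/4, so price P = 414 - 1047/4 = 609/4.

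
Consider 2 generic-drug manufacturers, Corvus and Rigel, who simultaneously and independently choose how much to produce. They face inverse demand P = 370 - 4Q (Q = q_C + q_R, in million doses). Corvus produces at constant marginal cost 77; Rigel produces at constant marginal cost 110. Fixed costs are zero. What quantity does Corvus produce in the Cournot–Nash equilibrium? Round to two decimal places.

27.17

Corvus's profit: π_C = (370 - 4Q)q_C - (77q_C). Setting ∂π_C/∂q_C = 0: 293 - 8q_C - 4(q_R) = 0.
Rigel's profit: π_R = (370 - 4Q)q_R - (110q_R). Setting ∂π_R/∂q_R = 0: 260 - 8q_R - 4(q_C) = 0.
So q_C = (293 - 4q_R)/8 and q_R = (260 - 4q_C)/8.
Solving the pair: q_C = 163/6, q_R = 227/12.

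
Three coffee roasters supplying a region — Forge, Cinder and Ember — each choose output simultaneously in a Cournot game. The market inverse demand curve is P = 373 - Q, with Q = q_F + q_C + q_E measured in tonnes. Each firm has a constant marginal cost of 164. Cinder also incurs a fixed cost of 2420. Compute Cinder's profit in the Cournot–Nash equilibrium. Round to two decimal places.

A representative firm's profit is π_i = q_i(373 - Q) - 164q_i.
First-order condition (treating rivals' output as given): 209 - 2q_i - Σ_{j≠i} q_j = 0.
By symmetry each firm produces the same amount; substituting Σ_{j≠i} q_j = 2q_i yields q_i = 209/4.
Price P = 373 - 627/4 = 865/4.
Cinder's profit: (865/4 - 164)·(209/4) - 2420 = 310.0625.

310.06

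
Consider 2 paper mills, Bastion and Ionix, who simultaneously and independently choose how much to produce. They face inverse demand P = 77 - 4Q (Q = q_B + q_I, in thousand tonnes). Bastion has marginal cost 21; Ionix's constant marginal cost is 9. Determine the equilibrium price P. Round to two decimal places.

35.67

Bastion's profit: π_B = (77 - 4Q)q_B - (21q_B). Setting ∂π_B/∂q_B = 0: 56 - 8q_B - 4(q_I) = 0.
Ionix's first-order condition: 68 - 8q_I - 4(q_B) = 0.
Best responses: q_B = (56 - 4q_I)/8, q_I = (68 - 4q_B)/8.
Substituting one into the other gives q_B = 11/3 and q_I = 20/3.
Total output Q = 31/3, so price P = 77 - 4·(31/3) = 107/3.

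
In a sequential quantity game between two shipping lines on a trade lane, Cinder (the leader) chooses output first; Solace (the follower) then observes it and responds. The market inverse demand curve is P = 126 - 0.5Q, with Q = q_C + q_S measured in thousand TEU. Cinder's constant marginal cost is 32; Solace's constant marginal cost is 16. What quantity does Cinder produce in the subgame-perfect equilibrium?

The follower Solace best-responds to any q_C: π_S = (126 - 0.5Q)q_S - 16q_S.
Setting the follower's marginal profit to zero, 110 - (1/2)q_C - q_S = 0, i.e. q_S = (110 - (1/2)q_C).
The leader anticipates this reaction. Substituting into P = 126 - 0.5Q gives P = 71 - (1/4)q_C, so π_C = (71 - (1/4)q_C)q_C - 32q_C.
Maximising: ∂π_C/∂q_C = 39 - (1/2)q_C = 0, giving q_C = 78.
Then q_S = (110 - (1/2)·78) = 71.

78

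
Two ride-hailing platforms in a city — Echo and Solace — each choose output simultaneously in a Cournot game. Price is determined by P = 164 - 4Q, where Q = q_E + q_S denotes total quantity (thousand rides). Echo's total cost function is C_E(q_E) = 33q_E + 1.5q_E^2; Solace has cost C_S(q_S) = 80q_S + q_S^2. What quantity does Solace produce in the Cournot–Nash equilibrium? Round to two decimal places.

4.26

Echo's profit: π_E = (164 - 4Q)q_E - (33q_E + (3/2)q_E²). Setting ∂π_E/∂q_E = 0: 131 - 11q_E - 4(q_S) = 0.
Solace's first-order condition: 84 - 10q_S - 4(q_E) = 0.
Rearranging gives the reaction functions q_E = (131 - 4q_S)/11 and q_S = (84 - 4q_E)/10.
Substituting one into the other gives q_E = 487/47 and q_S = 200/47.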